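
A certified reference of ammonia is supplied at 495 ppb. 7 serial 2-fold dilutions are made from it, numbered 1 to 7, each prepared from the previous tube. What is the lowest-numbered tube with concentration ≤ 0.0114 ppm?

tube 6

Tube n has concentration 495 ppb / 2ⁿ.
Need 2ⁿ ≥ 495 ppb / 0.0114 ppm = 43.4, so n ≥ 5.44.
First such tube: n = 6.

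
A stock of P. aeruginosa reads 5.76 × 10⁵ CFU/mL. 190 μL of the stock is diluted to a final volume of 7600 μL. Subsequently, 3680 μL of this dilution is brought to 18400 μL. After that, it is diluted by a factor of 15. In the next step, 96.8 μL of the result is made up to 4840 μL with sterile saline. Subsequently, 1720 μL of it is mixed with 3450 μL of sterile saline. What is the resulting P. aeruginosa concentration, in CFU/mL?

Overall dilution factor = 40 × 5 × 15 × 50 × 3.006 = 4.51 × 10⁵.
5.76 × 10⁵ CFU/mL / 4.51 × 10⁵ = 1.28 CFU/mL.

1.28 CFU/mL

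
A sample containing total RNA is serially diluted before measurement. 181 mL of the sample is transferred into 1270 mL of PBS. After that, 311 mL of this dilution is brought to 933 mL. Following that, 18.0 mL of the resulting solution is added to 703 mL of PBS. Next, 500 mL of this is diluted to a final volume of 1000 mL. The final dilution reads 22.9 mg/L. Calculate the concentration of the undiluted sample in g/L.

Overall dilution factor = 8.017 × 3 × 40.06 × 2 = 1927.
Original = 22.9 mg/L × 1927 = 4.41 × 10⁴ mg/L = 44.1 g/L.

44.1 g/L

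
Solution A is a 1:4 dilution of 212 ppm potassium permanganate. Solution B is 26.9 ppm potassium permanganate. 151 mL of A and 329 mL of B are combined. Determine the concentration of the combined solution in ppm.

C_A = 212 ppm / 4 = 53.0 ppm.
C_mix = (C_A·V_A + C_B·V_B)/(V_A + V_B) = (53.0×151 + 26.9×329) / 480.0 = 35.1 ppm.

35.1 ppm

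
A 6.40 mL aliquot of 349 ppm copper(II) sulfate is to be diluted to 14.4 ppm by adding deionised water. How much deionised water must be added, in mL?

V₂ = C₁V₁/C₂ = 349 × 6.40 / 14.4 = 155 mL.
Diluent to add = V₂ − V₁ = 155 − 6.40 = 149 mL.

149 mL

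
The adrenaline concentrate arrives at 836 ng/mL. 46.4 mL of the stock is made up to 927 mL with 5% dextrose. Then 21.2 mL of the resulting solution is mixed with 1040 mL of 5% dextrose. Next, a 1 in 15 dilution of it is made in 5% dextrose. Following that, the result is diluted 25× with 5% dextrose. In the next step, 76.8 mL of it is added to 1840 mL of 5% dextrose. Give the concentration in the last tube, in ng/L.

Overall dilution factor = 19.98 × 50.06 × 15 × 25 × 24.96 = 9.36 × 10⁶.
836 ng/mL / 9.36 × 10⁶ = 8.93 × 10⁻⁵ ng/mL = 0.0893 ng/L.

0.0893 ng/L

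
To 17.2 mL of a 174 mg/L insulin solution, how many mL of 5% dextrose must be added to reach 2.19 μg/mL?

1350 mL

2.19 μg/mL = 2.19 mg/L.
V₂ = C₁V₁/C₂ = 174 × 17.2 / 2.19 = 1367 mL.
Diluent to add = V₂ − V₁ = 1367 − 17.2 = 1350 mL.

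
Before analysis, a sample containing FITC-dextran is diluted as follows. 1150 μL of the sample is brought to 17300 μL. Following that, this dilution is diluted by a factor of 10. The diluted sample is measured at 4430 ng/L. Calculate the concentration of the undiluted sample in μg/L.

666 μg/L

Overall dilution factor = 15.04 × 10 = 150.
Original = 4430 ng/L × 150 = 6.66 × 10⁵ ng/L = 666 μg/L.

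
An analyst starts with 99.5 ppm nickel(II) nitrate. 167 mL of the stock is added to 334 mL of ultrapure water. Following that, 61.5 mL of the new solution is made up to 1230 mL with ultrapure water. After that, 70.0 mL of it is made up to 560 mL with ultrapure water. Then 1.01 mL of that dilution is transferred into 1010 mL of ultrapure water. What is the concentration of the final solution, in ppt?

207 ppt

Overall dilution factor = 3 × 20 × 8 × 1001 = 4.80 × 10⁵.
99.5 ppm / 4.80 × 10⁵ = 2.07 × 10⁻⁴ ppm = 207 ppt.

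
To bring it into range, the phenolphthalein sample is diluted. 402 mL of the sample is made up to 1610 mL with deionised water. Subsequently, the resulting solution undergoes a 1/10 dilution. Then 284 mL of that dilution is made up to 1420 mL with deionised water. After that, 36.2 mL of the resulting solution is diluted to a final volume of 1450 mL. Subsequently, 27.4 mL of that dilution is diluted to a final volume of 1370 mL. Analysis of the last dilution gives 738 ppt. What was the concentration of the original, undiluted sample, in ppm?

Overall dilution factor = 4.005 × 10 × 5 × 40.06 × 50 = 4.01 × 10⁵.
Original = 738 ppt × 4.01 × 10⁵ = 2.96 × 10⁸ ppt = 296 ppm.

296 ppm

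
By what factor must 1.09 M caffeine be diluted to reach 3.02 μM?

Factor = C₀/C_target = 1.09 M / 3.02 μM = 3.61 × 10⁵.

3.61 × 10⁵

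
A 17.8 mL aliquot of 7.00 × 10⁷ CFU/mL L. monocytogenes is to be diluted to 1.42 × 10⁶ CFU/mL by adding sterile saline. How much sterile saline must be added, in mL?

860 mL

V₂ = C₁V₁/C₂ = 7.00 × 10⁷ × 17.8 / 1.42 × 10⁶ = 877 mL.
Diluent to add = V₂ − V₁ = 877 − 17.8 = 860 mL.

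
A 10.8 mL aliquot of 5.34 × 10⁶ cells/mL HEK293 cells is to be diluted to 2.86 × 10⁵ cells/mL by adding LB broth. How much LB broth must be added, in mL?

V₂ = C₁V₁/C₂ = 5.34 × 10⁶ × 10.8 / 2.86 × 10⁵ = 202 mL.
Diluent to add = V₂ − V₁ = 202 − 10.8 = 191 mL.

191 mL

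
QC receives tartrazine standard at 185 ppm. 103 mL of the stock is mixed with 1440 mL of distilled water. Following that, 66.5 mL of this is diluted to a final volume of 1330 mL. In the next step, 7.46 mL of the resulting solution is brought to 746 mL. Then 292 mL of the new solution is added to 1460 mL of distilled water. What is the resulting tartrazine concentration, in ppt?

Overall dilution factor = 14.98 × 20 × 100 × 6 = 1.80 × 10⁵.
185 ppm / 1.80 × 10⁵ = 1.03 × 10⁻³ ppm = 1030 ppt.

1030 ppt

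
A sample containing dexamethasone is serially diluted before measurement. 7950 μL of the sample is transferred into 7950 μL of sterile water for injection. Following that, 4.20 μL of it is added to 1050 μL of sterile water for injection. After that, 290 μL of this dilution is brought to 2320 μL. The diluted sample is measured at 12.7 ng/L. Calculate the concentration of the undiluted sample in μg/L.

51.0 μg/L

Overall dilution factor = 2 × 251 × 8 = 4016.
Original = 12.7 ng/L × 4016 = 5.10 × 10⁴ ng/L = 51.0 μg/L.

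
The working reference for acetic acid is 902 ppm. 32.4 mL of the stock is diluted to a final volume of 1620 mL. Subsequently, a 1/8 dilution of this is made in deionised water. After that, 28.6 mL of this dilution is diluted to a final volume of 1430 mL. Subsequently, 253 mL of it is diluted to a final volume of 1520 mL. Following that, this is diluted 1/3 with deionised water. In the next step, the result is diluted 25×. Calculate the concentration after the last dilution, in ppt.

100 ppt

Overall dilution factor = 50 × 8 × 50 × 6.008 × 3 × 25 = 9.01 × 10⁶.
902 ppm / 9.01 × 10⁶ = 1.00 × 10⁻⁴ ppm = 100 ppt.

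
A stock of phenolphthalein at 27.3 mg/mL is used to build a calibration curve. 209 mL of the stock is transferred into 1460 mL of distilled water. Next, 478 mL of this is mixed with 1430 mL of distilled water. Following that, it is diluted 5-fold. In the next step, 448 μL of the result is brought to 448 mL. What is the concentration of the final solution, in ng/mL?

171 ng/mL

Overall dilution factor = 7.986 × 3.992 × 5 × 1000 = 1.59 × 10⁵.
27.3 mg/mL / 1.59 × 10⁵ = 1.71 × 10⁻⁴ mg/mL = 171 ng/mL.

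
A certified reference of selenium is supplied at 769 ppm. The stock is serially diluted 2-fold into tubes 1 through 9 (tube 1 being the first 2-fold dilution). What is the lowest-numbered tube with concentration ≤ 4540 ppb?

tube 8

Tube n has concentration 769 ppm / 2ⁿ.
Need 2ⁿ ≥ 769 ppm / 4540 ppb = 169, so n ≥ 7.40.
First such tube: n = 8.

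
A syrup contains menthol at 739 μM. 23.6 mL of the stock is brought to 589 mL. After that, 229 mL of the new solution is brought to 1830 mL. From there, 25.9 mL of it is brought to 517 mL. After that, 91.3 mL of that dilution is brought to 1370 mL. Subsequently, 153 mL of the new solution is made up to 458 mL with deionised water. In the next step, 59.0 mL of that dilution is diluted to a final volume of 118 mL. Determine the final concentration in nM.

Overall dilution factor = 24.96 × 7.991 × 19.96 × 15.01 × 2.993 × 2 = 3.58 × 10⁵.
739 μM / 3.58 × 10⁵ = 2.07 × 10⁻³ μM = 2.07 nM.

2.07 nM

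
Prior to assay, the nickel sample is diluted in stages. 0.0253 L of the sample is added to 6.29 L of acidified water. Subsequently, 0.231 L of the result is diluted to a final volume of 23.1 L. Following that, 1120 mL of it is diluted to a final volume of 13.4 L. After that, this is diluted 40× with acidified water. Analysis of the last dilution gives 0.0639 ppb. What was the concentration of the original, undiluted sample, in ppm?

Overall dilution factor = 249.6 × 100 × 11.96 × 40 = 1.19 × 10⁷.
Original = 0.0639 ppb × 1.19 × 10⁷ = 7.63 × 10⁵ ppb = 763 ppm.

763 ppm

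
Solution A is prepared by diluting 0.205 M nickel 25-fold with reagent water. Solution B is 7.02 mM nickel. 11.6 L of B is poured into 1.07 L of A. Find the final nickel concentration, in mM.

7.12 mM

C_A = 0.205 M / 25 = 8.20 × 10⁻³ M.
C_B = 7.02 mM = 7.02 × 10⁻³ M.
C_mix = (C_A·V_A + C_B·V_B)/(V_A + V_B) = (8.20 × 10⁻³×1.07 + 7.02 × 10⁻³×11.6) / 12.67 = 7.12 × 10⁻³ M = 7.12 mM.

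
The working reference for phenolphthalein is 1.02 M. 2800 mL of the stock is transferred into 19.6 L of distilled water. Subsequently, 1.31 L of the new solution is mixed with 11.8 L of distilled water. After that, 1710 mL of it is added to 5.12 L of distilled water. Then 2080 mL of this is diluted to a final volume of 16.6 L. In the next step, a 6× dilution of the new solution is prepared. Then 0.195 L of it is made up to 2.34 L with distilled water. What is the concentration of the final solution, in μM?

5.55 μM

Overall dilution factor = 8 × 10.01 × 3.994 × 7.981 × 6 × 12 = 1.84 × 10⁵.
1.02 M / 1.84 × 10⁵ = 5.55 × 10⁻⁶ M = 5.55 μM.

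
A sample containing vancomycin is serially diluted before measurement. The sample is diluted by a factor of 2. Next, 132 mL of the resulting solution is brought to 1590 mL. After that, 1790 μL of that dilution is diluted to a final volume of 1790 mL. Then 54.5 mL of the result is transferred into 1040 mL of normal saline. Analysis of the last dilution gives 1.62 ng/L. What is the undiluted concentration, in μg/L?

Overall dilution factor = 2 × 12.05 × 1000 × 20.08 = 4.84 × 10⁵.
Original = 1.62 ng/L × 4.84 × 10⁵ = 7.84 × 10⁵ ng/L = 784 μg/L.

784 μg/L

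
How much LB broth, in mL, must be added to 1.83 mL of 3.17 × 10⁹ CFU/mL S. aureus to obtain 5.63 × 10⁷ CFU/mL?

V₂ = C₁V₁/C₂ = 3.17 × 10⁹ × 1.83 / 5.63 × 10⁷ = 103 mL.
Diluent to add = V₂ − V₁ = 103 − 1.83 = 101 mL.

101 mL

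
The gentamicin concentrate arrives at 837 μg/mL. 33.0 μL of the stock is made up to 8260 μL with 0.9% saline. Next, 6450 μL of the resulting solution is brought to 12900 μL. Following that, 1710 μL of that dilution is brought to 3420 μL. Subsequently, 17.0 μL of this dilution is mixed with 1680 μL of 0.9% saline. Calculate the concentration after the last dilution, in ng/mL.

Overall dilution factor = 250.3 × 2 × 2 × 99.82 = 9.99 × 10⁴.
837 μg/mL / 9.99 × 10⁴ = 8.37 × 10⁻³ μg/mL = 8.37 ng/mL.

8.37 ng/mL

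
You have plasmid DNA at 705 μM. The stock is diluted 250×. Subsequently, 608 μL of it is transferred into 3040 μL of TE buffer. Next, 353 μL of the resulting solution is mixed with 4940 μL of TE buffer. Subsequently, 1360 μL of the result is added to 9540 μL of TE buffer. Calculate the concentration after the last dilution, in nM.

3.91 nM

Overall dilution factor = 250 × 6 × 14.99 × 8.015 = 1.80 × 10⁵.
705 μM / 1.80 × 10⁵ = 3.91 × 10⁻³ μM = 3.91 nM.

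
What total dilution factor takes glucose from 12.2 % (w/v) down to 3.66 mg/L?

3.33 × 10⁴

Factor = C₀/C_target = 12.2 % (w/v) / 3.66 mg/L = 3.33 × 10⁴.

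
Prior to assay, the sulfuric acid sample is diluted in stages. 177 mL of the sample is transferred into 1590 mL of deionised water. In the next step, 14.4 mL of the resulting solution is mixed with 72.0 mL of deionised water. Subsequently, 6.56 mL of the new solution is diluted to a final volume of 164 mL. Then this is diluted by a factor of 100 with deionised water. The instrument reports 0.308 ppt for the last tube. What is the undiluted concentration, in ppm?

0.0461 ppm

Overall dilution factor = 9.983 × 6 × 25 × 100 = 1.50 × 10⁵.
Original = 0.308 ppt × 1.50 × 10⁵ = 4.61 × 10⁴ ppt = 0.0461 ppm.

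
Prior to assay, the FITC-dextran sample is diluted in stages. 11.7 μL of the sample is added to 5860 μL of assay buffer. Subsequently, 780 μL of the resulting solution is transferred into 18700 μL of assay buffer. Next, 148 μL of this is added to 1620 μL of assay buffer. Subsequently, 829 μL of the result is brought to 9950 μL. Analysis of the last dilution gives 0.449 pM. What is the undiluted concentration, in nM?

807 nM

Overall dilution factor = 501.9 × 24.97 × 11.95 × 12.00 = 1.80 × 10⁶.
Original = 0.449 pM × 1.80 × 10⁶ = 8.07 × 10⁵ pM = 807 nM.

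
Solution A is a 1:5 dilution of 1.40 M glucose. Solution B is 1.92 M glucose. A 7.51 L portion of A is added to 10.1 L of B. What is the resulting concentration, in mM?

1220 mM

C_A = 1.40 M / 5 = 0.280 M.
C_mix = (C_A·V_A + C_B·V_B)/(V_A + V_B) = (0.280×7.51 + 1.92×10.1) / 17.61 = 1.22 M = 1220 mM.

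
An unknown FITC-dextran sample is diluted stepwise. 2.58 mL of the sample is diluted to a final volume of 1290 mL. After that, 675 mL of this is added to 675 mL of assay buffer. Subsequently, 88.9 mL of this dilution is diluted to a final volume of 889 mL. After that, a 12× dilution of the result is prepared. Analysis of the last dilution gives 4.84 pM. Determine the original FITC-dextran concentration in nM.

Overall dilution factor = 500 × 2 × 10 × 12 = 1.20 × 10⁵.
Original = 4.84 pM × 1.20 × 10⁵ = 5.81 × 10⁵ pM = 581 nM.

581 nM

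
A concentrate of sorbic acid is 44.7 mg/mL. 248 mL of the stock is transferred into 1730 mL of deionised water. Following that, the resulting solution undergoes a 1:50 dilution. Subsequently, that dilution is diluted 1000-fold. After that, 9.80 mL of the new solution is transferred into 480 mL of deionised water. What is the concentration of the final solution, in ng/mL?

Overall dilution factor = 7.976 × 50 × 1000 × 49.98 = 1.99 × 10⁷.
44.7 mg/mL / 1.99 × 10⁷ = 2.24 × 10⁻⁶ mg/mL = 2.24 ng/mL.

2.24 ng/mL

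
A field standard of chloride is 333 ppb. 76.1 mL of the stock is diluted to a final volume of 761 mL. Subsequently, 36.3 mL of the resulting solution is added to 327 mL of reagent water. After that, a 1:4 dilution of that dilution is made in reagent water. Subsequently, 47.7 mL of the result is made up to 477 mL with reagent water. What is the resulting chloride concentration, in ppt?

83.2 ppt

Overall dilution factor = 10 × 10.01 × 4 × 10 = 4003.
333 ppb / 4003 = 0.0832 ppb = 83.2 ppt.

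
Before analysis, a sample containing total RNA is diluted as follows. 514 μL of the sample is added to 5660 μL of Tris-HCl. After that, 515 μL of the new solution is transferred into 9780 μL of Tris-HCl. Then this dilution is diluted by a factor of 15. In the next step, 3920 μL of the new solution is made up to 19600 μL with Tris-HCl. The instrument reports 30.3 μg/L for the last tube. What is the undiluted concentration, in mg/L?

546 mg/L

Overall dilution factor = 12.01 × 19.99 × 15 × 5 = 1.80 × 10⁴.
Original = 30.3 μg/L × 1.80 × 10⁴ = 5.46 × 10⁵ μg/L = 546 mg/L.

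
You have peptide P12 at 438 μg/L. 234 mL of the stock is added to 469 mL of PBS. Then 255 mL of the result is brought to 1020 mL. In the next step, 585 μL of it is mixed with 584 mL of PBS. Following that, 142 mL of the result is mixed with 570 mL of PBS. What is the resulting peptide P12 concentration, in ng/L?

Overall dilution factor = 3.004 × 4 × 999.3 × 5.014 = 6.02 × 10⁴.
438 μg/L / 6.02 × 10⁴ = 7.27 × 10⁻³ μg/L = 7.27 ng/L.

7.27 ng/L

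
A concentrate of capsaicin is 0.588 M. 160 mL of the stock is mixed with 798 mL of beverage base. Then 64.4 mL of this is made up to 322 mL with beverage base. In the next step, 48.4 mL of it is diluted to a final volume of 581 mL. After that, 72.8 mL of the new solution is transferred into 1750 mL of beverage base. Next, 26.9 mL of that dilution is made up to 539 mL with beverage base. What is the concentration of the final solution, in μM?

3.26 μM

Overall dilution factor = 5.987 × 5 × 12.00 × 25.04 × 20.04 = 1.80 × 10⁵.
0.588 M / 1.80 × 10⁵ = 3.26 × 10⁻⁶ M = 3.26 μM.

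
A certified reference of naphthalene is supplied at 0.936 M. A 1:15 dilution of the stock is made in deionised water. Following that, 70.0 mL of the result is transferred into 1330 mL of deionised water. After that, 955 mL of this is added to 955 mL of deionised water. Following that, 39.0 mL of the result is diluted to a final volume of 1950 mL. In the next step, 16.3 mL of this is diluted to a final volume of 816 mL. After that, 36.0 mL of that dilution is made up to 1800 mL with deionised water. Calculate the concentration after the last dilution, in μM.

0.0125 μM

Overall dilution factor = 15 × 20 × 2 × 50 × 50.06 × 50 = 7.51 × 10⁷.
0.936 M / 7.51 × 10⁷ = 1.25 × 10⁻⁸ M = 0.0125 μM.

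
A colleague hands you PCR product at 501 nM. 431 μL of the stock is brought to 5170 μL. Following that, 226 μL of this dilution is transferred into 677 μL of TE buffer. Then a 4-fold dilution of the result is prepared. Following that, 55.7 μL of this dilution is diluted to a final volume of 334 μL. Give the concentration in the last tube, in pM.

Overall dilution factor = 12.00 × 3.996 × 4 × 5.996 = 1150.
501 nM / 1150 = 0.436 nM = 436 pM.

436 pM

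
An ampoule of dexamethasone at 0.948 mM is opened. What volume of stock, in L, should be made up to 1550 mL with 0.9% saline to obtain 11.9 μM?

0.0195 L

11.9 μM = 0.0119 mM.
V₁ = C₂V₂/C₁ = 0.0119 × 1550 / 0.948 = 19.5 mL = 0.0195 L.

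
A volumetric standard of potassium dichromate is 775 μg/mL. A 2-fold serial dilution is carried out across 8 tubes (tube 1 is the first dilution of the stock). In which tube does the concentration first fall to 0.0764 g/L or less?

Tube n has concentration 775 μg/mL / 2ⁿ.
Need 2ⁿ ≥ 775 μg/mL / 0.0764 g/L = 10.1, so n ≥ 3.34.
First such tube: n = 4.

tube 4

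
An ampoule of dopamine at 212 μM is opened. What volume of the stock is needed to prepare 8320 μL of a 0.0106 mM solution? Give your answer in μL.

0.0106 mM = 10.6 μM.
V₁ = C₂V₂/C₁ = 10.6 × 8320 / 212 = 416 μL.

416 μL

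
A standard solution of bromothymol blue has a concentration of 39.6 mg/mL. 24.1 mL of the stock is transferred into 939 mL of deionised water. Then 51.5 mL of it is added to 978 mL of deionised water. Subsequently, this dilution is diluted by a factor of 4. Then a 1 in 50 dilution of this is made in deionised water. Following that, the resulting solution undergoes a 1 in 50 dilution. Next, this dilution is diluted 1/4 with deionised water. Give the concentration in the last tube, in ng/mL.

1.24 ng/mL

Overall dilution factor = 39.96 × 19.99 × 4 × 50 × 50 × 4 = 3.20 × 10⁷.
39.6 mg/mL / 3.20 × 10⁷ = 1.24 × 10⁻⁶ mg/mL = 1.24 ng/mL.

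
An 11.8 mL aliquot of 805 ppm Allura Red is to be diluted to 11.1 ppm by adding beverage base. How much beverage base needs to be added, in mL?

844 mL

V₂ = C₁V₁/C₂ = 805 × 11.8 / 11.1 = 856 mL.
Diluent to add = V₂ − V₁ = 856 − 11.8 = 844 mL.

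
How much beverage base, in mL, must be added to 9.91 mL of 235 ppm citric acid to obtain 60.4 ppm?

V₂ = C₁V₁/C₂ = 235 × 9.91 / 60.4 = 38.6 mL.
Diluent to add = V₂ − V₁ = 38.6 − 9.91 = 28.6 mL.

28.6 mL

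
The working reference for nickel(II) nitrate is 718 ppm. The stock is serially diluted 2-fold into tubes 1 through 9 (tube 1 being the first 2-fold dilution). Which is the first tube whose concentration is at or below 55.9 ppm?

Tube n has concentration 718 ppm / 2ⁿ.
Need 2ⁿ ≥ 718 ppm / 55.9 ppm = 12.8, so n ≥ 3.68.
First such tube: n = 4.

tube 4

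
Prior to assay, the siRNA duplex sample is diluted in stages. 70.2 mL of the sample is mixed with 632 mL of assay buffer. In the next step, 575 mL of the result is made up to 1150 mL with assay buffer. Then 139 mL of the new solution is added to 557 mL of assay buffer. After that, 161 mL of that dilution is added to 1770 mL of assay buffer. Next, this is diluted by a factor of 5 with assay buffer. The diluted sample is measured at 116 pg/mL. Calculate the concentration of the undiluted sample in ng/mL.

Overall dilution factor = 10.00 × 2 × 5.007 × 11.99 × 5 = 6007.
Original = 116 pg/mL × 6007 = 6.97 × 10⁵ pg/mL = 697 ng/mL.

697 ng/mL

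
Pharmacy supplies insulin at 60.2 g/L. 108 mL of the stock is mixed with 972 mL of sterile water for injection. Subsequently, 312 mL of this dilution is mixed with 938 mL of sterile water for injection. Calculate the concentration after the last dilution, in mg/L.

Overall dilution factor = 10 × 4.006 = 40.1.
60.2 g/L / 40.1 = 1.50 g/L = 1500 mg/L.

1500 mg/L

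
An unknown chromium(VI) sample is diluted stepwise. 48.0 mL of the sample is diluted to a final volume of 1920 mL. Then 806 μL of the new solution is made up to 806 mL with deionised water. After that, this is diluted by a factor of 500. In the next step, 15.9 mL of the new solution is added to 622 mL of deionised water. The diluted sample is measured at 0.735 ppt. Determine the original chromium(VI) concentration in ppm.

590 ppm

Overall dilution factor = 40 × 1000 × 500 × 40.12 = 8.02 × 10⁸.
Original = 0.735 ppt × 8.02 × 10⁸ = 5.90 × 10⁸ ppt = 590 ppm.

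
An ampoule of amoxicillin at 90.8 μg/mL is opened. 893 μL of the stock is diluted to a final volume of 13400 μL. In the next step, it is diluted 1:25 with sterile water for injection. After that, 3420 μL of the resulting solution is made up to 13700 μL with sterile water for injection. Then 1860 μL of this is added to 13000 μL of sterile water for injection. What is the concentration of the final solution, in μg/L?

7.56 μg/L

Overall dilution factor = 15.01 × 25 × 4.006 × 7.989 = 1.20 × 10⁴.
90.8 μg/mL / 1.20 × 10⁴ = 7.56 × 10⁻³ μg/mL = 7.56 μg/L.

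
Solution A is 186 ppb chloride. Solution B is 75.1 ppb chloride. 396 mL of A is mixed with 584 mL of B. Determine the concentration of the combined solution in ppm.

0.120 ppm

C_mix = (C_A·V_A + C_B·V_B)/(V_A + V_B) = (186×396 + 75.1×584) / 980.0 = 120 ppb = 0.120 ppm.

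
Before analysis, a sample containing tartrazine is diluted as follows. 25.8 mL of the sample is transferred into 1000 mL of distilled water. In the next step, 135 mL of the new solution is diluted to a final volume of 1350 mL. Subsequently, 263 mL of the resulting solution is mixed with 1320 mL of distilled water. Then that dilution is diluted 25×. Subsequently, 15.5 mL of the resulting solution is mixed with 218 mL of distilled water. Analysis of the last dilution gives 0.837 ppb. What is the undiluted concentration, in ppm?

Overall dilution factor = 39.76 × 10 × 6.019 × 25 × 15.06 = 9.01 × 10⁵.
Original = 0.837 ppb × 9.01 × 10⁵ = 7.54 × 10⁵ ppb = 754 ppm.

754 ppm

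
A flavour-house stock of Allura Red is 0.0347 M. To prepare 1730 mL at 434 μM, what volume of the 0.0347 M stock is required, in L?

0.0216 L

434 μM = 4.34 × 10⁻⁴ M.
V₁ = C₂V₂/C₁ = 4.34 × 10⁻⁴ × 1730 / 0.0347 = 21.6 mL = 0.0216 L.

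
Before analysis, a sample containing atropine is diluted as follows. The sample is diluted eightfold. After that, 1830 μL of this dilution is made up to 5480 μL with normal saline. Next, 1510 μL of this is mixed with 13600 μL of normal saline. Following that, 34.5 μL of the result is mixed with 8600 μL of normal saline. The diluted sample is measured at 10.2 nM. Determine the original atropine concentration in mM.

0.612 mM

Overall dilution factor = 8 × 2.995 × 10.01 × 250.3 = 6.00 × 10⁴.
Original = 10.2 nM × 6.00 × 10⁴ = 6.12 × 10⁵ nM = 0.612 mM.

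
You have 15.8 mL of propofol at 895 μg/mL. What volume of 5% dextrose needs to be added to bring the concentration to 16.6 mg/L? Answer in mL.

16.6 mg/L = 16.6 μg/mL.
V₂ = C₁V₁/C₂ = 895 × 15.8 / 16.6 = 852 mL.
Diluent to add = V₂ − V₁ = 852 − 15.8 = 836 mL.

836 mL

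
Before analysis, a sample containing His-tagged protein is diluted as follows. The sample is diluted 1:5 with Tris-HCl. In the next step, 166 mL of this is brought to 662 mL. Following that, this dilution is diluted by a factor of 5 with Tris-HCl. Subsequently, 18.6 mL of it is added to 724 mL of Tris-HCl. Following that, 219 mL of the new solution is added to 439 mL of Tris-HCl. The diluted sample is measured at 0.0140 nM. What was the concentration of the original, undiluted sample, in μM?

0.167 μM

Overall dilution factor = 5 × 3.988 × 5 × 39.92 × 3.005 = 1.20 × 10⁴.
Original = 0.0140 nM × 1.20 × 10⁴ = 167 nM = 0.167 μM.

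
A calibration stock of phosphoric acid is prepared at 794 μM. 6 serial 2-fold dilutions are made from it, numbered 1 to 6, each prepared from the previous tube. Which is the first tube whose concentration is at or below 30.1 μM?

tube 5

Tube n has concentration 794 μM / 2ⁿ.
Need 2ⁿ ≥ 794 μM / 30.1 μM = 26.4, so n ≥ 4.72.
First such tube: n = 5.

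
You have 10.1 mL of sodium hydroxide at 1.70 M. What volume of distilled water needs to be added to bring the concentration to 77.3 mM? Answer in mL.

212 mL

77.3 mM = 0.0773 M.
V₂ = C₁V₁/C₂ = 1.70 × 10.1 / 0.0773 = 222 mL.
Diluent to add = V₂ − V₁ = 222 − 10.1 = 212 mL.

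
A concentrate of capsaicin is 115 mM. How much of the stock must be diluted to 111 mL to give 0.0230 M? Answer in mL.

22.2 mL

0.0230 M = 23.0 mM.
V₁ = C₂V₂/C₁ = 23.0 × 111 / 115 = 22.2 mL.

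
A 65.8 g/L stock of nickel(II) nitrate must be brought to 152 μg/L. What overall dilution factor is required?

4.33 × 10⁵

Factor = C₀/C_target = 65.8 g/L / 152 μg/L = 4.33 × 10⁵.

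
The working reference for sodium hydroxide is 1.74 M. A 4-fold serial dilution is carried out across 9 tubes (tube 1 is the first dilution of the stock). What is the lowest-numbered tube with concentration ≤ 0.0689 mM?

tube 8

Tube n has concentration 1.74 M / 4ⁿ.
Need 4ⁿ ≥ 1.74 M / 0.0689 mM = 2.53 × 10⁴, so n ≥ 7.31.
First such tube: n = 8.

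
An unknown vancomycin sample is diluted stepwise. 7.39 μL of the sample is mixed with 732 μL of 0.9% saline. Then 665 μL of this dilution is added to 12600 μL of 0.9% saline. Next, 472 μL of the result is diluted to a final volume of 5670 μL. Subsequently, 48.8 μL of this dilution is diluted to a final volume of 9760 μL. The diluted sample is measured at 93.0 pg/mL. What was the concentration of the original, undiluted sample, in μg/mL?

446 μg/mL

Overall dilution factor = 100.1 × 19.95 × 12.01 × 200 = 4.79 × 10⁶.
Original = 93.0 pg/mL × 4.79 × 10⁶ = 4.46 × 10⁸ pg/mL = 446 μg/mL.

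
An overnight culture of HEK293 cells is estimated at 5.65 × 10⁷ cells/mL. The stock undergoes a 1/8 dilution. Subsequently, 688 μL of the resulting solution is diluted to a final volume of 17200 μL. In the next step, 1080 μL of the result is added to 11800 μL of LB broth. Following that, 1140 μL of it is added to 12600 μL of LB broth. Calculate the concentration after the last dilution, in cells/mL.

Overall dilution factor = 8 × 25 × 11.93 × 12.05 = 2.87 × 10⁴.
5.65 × 10⁷ cells/mL / 2.87 × 10⁴ = 1970 cells/mL.

1970 cells/mL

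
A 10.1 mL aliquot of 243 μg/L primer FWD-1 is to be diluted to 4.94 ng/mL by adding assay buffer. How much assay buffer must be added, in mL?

4.94 ng/mL = 4.94 μg/L.
V₂ = C₁V₁/C₂ = 243 × 10.1 / 4.94 = 497 mL.
Diluent to add = V₂ − V₁ = 497 − 10.1 = 487 mL.

487 mL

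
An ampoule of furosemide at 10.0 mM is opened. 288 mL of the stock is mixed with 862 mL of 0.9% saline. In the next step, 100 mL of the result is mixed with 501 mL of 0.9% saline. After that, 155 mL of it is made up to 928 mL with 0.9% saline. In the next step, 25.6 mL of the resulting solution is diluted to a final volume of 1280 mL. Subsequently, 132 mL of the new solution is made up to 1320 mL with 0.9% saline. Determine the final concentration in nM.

139 nM

Overall dilution factor = 3.993 × 6.010 × 5.987 × 50 × 10 = 7.18 × 10⁴.
10.0 mM / 7.18 × 10⁴ = 1.39 × 10⁻⁴ mM = 139 nM.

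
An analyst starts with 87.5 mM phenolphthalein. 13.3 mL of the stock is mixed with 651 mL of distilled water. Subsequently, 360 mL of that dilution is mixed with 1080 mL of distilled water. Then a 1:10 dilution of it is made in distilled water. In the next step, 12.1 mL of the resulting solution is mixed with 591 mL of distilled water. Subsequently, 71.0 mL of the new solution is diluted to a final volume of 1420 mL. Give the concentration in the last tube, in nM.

Overall dilution factor = 49.95 × 4 × 10 × 49.84 × 20 = 1.99 × 10⁶.
87.5 mM / 1.99 × 10⁶ = 4.39 × 10⁻⁵ mM = 43.9 nM.

43.9 nM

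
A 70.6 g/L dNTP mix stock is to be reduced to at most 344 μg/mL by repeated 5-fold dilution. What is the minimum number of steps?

Need 5ⁿ ≥ 205, so n ≥ log(205)/log(5) = 3.31.
Minimum whole steps: n = 4.

4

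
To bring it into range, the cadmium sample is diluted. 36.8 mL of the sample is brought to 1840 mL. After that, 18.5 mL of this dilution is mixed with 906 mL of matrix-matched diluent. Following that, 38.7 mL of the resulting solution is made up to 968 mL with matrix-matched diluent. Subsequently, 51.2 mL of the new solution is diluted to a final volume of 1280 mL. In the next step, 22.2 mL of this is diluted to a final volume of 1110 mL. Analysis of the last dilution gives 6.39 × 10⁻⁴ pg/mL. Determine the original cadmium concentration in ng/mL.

49.9 ng/mL

Overall dilution factor = 50 × 49.97 × 25.01 × 25 × 50 = 7.81 × 10⁷.
Original = 6.39 × 10⁻⁴ pg/mL × 7.81 × 10⁷ = 4.99 × 10⁴ pg/mL = 49.9 ng/mL.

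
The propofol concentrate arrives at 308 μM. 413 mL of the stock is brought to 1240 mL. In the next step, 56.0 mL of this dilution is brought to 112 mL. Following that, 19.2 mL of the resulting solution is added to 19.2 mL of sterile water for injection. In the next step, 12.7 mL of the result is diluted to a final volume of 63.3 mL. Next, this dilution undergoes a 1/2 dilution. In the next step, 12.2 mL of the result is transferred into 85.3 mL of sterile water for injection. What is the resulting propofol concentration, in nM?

Overall dilution factor = 3.002 × 2 × 2 × 4.984 × 2 × 7.992 = 957.
308 μM / 957 = 0.322 μM = 322 nM.

322 nM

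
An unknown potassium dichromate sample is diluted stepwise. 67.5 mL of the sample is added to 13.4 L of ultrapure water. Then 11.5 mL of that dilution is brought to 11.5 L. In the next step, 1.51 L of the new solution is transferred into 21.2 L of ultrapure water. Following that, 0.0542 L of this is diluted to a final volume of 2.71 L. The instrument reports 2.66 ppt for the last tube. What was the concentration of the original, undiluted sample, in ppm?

Overall dilution factor = 199.5 × 1000 × 15.04 × 50 = 1.50 × 10⁸.
Original = 2.66 ppt × 1.50 × 10⁸ = 3.99 × 10⁸ ppt = 399 ppm.

399 ppm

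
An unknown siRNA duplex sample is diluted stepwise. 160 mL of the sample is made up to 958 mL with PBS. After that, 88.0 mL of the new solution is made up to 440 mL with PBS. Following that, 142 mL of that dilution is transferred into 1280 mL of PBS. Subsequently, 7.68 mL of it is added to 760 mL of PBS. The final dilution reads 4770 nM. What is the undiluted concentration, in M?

Overall dilution factor = 5.987 × 5 × 10.01 × 99.96 = 3.00 × 10⁴.
Original = 4770 nM × 3.00 × 10⁴ = 1.43 × 10⁸ nM = 0.143 M.

0.143 M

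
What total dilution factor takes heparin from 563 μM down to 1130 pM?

4.98 × 10⁵

Factor = C₀/C_target = 563 μM / 1130 pM = 4.98 × 10⁵.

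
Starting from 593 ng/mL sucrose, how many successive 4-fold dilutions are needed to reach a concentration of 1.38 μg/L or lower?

5

Need 4ⁿ ≥ 430, so n ≥ log(430)/log(4) = 4.37.
Minimum whole steps: n = 5.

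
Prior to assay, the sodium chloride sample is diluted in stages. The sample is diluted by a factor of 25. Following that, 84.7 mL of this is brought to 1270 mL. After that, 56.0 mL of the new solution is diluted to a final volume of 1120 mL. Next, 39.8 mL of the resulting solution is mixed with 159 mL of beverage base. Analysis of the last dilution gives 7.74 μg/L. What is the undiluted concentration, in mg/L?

290 mg/L

Overall dilution factor = 25 × 14.99 × 20 × 4.995 = 3.74 × 10⁴.
Original = 7.74 μg/L × 3.74 × 10⁴ = 2.90 × 10⁵ μg/L = 290 mg/L.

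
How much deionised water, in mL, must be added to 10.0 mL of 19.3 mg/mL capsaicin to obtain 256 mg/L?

744 mL

256 mg/L = 0.256 mg/mL.
V₂ = C₁V₁/C₂ = 19.3 × 10.0 / 0.256 = 754 mL.
Diluent to add = V₂ − V₁ = 754 − 10.0 = 744 mL.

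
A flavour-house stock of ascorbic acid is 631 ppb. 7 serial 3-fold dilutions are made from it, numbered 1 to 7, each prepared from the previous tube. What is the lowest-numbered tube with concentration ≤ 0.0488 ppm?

tube 3

Tube n has concentration 631 ppb / 3ⁿ.
Need 3ⁿ ≥ 631 ppb / 0.0488 ppm = 12.9, so n ≥ 2.33.
First such tube: n = 3.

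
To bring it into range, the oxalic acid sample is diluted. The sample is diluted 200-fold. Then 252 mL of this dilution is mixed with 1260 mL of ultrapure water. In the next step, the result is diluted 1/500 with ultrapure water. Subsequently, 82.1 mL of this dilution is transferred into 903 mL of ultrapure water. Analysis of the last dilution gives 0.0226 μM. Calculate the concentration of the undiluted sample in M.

0.163 M

Overall dilution factor = 200 × 6 × 500 × 12.00 = 7.20 × 10⁶.
Original = 0.0226 μM × 7.20 × 10⁶ = 1.63 × 10⁵ μM = 0.163 M.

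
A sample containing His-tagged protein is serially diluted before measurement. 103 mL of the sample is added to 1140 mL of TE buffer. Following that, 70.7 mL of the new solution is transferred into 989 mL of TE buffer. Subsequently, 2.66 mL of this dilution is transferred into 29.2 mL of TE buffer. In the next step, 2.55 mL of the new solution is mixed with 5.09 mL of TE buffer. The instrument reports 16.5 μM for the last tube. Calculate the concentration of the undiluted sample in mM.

Overall dilution factor = 12.07 × 14.99 × 11.98 × 2.996 = 6491.
Original = 16.5 μM × 6491 = 1.07 × 10⁵ μM = 107 mM.

107 mM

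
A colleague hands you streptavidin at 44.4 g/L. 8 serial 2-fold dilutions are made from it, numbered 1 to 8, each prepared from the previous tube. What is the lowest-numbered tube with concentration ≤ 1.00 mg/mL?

Tube n has concentration 44.4 g/L / 2ⁿ.
Need 2ⁿ ≥ 44.4 g/L / 1.00 mg/mL = 44.4, so n ≥ 5.47.
First such tube: n = 6.

tube 6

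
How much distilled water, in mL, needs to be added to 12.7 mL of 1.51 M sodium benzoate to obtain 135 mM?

135 mM = 0.135 M.
V₂ = C₁V₁/C₂ = 1.51 × 12.7 / 0.135 = 142 mL.
Diluent to add = V₂ − V₁ = 142 − 12.7 = 129 mL.

129 mL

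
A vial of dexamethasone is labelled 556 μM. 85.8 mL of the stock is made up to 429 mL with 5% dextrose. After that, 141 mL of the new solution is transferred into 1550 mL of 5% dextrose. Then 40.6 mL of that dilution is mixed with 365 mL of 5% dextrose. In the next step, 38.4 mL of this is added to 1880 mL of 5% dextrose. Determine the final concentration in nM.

Overall dilution factor = 5 × 11.99 × 9.990 × 49.96 = 2.99 × 10⁴.
556 μM / 2.99 × 10⁴ = 0.0186 μM = 18.6 nM.

18.6 nM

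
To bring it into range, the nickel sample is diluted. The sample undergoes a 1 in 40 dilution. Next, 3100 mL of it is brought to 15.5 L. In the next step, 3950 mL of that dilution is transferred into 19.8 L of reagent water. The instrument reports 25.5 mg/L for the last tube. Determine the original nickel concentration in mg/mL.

Overall dilution factor = 40 × 5 × 6.013 = 1203.
Original = 25.5 mg/L × 1203 = 3.07 × 10⁴ mg/L = 30.7 mg/mL.

30.7 mg/mL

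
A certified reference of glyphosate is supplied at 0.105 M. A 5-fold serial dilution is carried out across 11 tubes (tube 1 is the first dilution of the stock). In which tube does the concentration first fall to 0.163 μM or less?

Tube n has concentration 0.105 M / 5ⁿ.
Need 5ⁿ ≥ 0.105 M / 0.163 μM = 6.44 × 10⁵, so n ≥ 8.31.
First such tube: n = 9.

tube 9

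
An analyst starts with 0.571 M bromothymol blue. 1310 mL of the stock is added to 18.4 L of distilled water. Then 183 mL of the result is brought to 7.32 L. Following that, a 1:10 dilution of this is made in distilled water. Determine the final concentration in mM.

Overall dilution factor = 15.05 × 40 × 10 = 6018.
0.571 M / 6018 = 9.49 × 10⁻⁵ M = 0.0949 mM.

0.0949 mM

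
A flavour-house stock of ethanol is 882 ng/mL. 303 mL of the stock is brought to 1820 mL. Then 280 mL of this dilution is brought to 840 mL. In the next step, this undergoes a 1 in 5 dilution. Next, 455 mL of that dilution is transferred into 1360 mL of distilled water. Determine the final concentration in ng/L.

Overall dilution factor = 6.007 × 3 × 5 × 3.989 = 359.
882 ng/mL / 359 = 2.45 ng/mL = 2450 ng/L.

2450 ng/L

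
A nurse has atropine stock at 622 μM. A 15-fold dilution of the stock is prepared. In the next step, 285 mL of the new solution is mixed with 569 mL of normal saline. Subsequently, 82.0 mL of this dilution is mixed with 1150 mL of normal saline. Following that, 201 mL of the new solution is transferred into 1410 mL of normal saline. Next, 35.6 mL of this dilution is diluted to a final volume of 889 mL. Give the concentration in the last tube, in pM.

Overall dilution factor = 15 × 2.996 × 15.02 × 8.015 × 24.97 = 1.35 × 10⁵.
622 μM / 1.35 × 10⁵ = 4.60 × 10⁻³ μM = 4600 pM.

4600 pM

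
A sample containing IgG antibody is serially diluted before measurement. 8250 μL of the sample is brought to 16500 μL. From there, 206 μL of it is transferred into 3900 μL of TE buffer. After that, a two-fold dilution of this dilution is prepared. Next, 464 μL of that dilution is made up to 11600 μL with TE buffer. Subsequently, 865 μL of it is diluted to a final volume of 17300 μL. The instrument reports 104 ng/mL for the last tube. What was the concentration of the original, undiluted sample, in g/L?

Overall dilution factor = 2 × 19.93 × 2 × 25 × 20 = 3.99 × 10⁴.
Original = 104 ng/mL × 3.99 × 10⁴ = 4.15 × 10⁶ ng/mL = 4.15 g/L.

4.15 g/L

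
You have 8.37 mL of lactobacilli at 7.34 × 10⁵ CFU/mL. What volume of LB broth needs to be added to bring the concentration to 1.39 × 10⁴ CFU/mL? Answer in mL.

434 mL

V₂ = C₁V₁/C₂ = 7.34 × 10⁵ × 8.37 / 1.39 × 10⁴ = 442 mL.
Diluent to add = V₂ − V₁ = 442 − 8.37 = 434 mL.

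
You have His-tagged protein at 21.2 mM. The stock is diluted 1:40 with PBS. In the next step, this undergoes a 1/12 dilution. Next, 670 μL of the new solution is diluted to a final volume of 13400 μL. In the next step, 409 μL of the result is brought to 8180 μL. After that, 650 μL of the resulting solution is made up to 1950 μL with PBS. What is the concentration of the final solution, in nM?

Overall dilution factor = 40 × 12 × 20 × 20 × 3 = 5.76 × 10⁵.
21.2 mM / 5.76 × 10⁵ = 3.68 × 10⁻⁵ mM = 36.8 nM.

36.8 nM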